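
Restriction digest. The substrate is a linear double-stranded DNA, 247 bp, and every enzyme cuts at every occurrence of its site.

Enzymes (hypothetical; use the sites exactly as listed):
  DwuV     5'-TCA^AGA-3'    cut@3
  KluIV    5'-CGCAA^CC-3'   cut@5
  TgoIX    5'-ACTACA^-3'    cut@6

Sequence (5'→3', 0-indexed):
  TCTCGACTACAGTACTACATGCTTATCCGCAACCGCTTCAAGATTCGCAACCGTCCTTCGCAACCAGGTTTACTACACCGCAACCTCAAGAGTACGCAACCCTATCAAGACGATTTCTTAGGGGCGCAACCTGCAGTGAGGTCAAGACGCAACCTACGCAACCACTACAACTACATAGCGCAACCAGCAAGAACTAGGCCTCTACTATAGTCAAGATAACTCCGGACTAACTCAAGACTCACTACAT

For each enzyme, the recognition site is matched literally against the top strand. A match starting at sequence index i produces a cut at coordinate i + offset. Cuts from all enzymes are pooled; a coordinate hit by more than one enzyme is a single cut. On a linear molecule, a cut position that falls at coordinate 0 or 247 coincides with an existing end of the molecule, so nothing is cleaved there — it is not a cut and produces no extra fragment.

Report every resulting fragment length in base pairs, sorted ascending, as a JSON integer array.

[1,5,6,6,8,8,8,8,8,8,9,10,11,11,12,13,13,14,15,21,22,30]

Site scan:
  DwuV TCAAGA/3: at [37, 85, 104, 141, 210, 231] ⇒ [40, 88, 107, 144, 213, 234]
  KluIV CGCAACC/5: at [27, 45, 58, 78, 94, 124, 147, 156, 178] ⇒ [32, 50, 63, 83, 99, 129, 152, 161, 183]
  TgoIX ACTACA/6: at [5, 13, 71, 163, 169, 240] ⇒ [11, 19, 77, 169, 175, 246]

Pooled cuts: [11, 19, 32, 40, 50, 63, 77, 83, 88, 99, 107, 129, 144, 152, 161, 169, 175, 183, 213, 234, 246]

Fragments:
  [0,11): 11 bp
  [11,19): 8 bp
  [19,32): 13 bp
  [32,40): 8 bp
  [40,50): 10 bp
  [50,63): 13 bp
  [63,77): 14 bp
  [77,83): 6 bp
  [83,88): 5 bp
  [88,99): 11 bp
  [99,107): 8 bp
  [107,129): 22 bp
  [129,144): 15 bp
  [144,152): 8 bp
  [152,161): 9 bp
  [161,169): 8 bp
  [169,175): 6 bp
  [175,183): 8 bp
  [183,213): 30 bp
  [213,234): 21 bp
  [234,246): 12 bp
  [246,247): 1 bp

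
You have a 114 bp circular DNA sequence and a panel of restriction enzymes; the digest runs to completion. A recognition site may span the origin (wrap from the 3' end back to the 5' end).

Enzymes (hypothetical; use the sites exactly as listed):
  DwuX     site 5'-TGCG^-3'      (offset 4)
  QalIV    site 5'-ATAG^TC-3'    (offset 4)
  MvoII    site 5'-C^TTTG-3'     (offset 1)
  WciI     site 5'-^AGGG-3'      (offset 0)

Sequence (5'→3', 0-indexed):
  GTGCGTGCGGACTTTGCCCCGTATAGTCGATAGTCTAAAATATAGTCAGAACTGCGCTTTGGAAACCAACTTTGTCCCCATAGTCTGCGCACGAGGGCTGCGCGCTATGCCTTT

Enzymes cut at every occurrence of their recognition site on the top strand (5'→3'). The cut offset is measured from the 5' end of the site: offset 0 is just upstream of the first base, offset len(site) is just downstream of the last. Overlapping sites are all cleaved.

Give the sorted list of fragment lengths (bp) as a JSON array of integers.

Site scan:
  DwuX TGCG/4: at [1, 5, 52, 85, 98] ⇒ [5, 9, 56, 89, 102]
  QalIV ATAGTC/4: at [22, 29, 41, 79] ⇒ [26, 33, 45, 83]
  MvoII CTTTG/1: at [11, 56, 69, 110] ⇒ [12, 57, 70, 111]
  WciI AGGG/0: at [93] ⇒ [93]

All cut coordinates (distinct, sorted): [5, 9, 12, 26, 33, 45, 56, 57, 70, 83, 89, 93, 102, 111]

Fragment lengths:
  5→9: 4 bp
  9→12: 3 bp
  12→26: 14 bp
  26→33: 7 bp
  33→45: 12 bp
  45→56: 11 bp
  56→57: 1 bp
  57→70: 13 bp
  70→83: 13 bp
  83→89: 6 bp
  89→93: 4 bp
  93→102: 9 bp
  102→111: 9 bp
  111→5 (wrap): 114-111+5 = 8 bp

[1,3,4,4,6,7,8,9,9,11,12,13,13,14]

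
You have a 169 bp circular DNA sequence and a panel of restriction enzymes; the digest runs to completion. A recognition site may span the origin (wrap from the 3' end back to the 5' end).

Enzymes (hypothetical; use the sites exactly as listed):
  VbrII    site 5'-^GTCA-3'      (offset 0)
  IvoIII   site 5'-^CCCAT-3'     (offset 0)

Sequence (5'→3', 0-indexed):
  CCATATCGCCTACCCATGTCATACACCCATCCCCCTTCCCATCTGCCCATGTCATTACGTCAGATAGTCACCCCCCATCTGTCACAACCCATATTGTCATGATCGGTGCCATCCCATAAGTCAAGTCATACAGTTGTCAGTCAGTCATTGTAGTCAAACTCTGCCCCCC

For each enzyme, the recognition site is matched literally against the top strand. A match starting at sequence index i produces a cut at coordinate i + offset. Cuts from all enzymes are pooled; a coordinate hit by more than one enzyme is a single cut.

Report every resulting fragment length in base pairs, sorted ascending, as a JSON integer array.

Per-enzyme occurrences:
  VbrII GTCA/0: at [17, 50, 58, 66, 80, 95, 119, 124, 135, 139, 143, 152] ⇒ [17, 50, 58, 66, 80, 95, 119, 124, 135, 139, 143, 152]
  IvoIII CCCAT/0: at [12, 25, 37, 45, 73, 87, 112, 168] ⇒ [12, 25, 37, 45, 73, 87, 112, 168]

All cut coordinates (distinct, sorted): [12, 17, 25, 37, 45, 50, 58, 66, 73, 80, 87, 95, 112, 119, 124, 135, 139, 143, 152, 168]

Fragments:
  12→17: 5 bp
  17→25: 8 bp
  25→37: 12 bp
  37→45: 8 bp
  45→50: 5 bp
  50→58: 8 bp
  58→66: 8 bp
  66→73: 7 bp
  73→80: 7 bp
  80→87: 7 bp
  87→95: 8 bp
  95→112: 17 bp
  112→119: 7 bp
  119→124: 5 bp
  124→135: 11 bp
  135→139: 4 bp
  139→143: 4 bp
  143→152: 9 bp
  152→168: 16 bp
  168→12 (wrap): 169-168+12 = 13 bp

[4,4,5,5,5,7,7,7,7,8,8,8,8,8,9,11,12,13,16,17]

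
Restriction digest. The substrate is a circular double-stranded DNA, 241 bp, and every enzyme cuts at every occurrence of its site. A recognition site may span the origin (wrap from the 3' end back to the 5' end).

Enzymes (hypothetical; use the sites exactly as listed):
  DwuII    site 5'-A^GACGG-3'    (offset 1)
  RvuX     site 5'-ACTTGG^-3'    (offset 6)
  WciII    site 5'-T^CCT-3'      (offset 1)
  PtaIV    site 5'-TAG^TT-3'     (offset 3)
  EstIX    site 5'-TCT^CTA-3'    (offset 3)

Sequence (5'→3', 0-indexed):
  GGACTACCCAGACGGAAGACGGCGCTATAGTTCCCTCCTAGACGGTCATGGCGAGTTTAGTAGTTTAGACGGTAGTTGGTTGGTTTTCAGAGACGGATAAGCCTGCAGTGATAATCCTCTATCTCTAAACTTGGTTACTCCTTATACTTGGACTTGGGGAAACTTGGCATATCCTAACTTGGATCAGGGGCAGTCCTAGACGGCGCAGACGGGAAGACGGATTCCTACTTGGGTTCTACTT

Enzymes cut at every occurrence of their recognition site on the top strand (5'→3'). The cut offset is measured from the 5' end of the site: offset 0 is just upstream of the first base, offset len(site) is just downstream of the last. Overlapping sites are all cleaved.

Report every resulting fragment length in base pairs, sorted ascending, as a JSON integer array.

[4,4,4,5,5,6,6,7,8,8,8,8,9,9,9,10,10,10,11,12,12,13,16,23,24]

Per-enzyme occurrences:
  DwuII AGACGG/1: at [9, 16, 39, 66, 90, 197, 206, 214] ⇒ [10, 17, 40, 67, 91, 198, 207, 215]
  RvuX ACTTGG/6: at [128, 145, 151, 161, 176, 226, 237] ⇒ [2, 134, 151, 157, 167, 182, 232]
  WciII TCCT/1: at [35, 114, 138, 171, 193, 222] ⇒ [36, 115, 139, 172, 194, 223]
  PtaIV TAGTT/3: at [27, 60, 72] ⇒ [30, 63, 75]
  EstIX TCTCTA/3: at [121] ⇒ [124]

Pooled cuts: [2, 10, 17, 30, 36, 40, 63, 67, 75, 91, 115, 124, 134, 139, 151, 157, 167, 172, 182, 194, 198, 207, 215, 223, 232]

Fragment lengths:
  2→10: 8 bp
  10→17: 7 bp
  17→30: 13 bp
  30→36: 6 bp
  36→40: 4 bp
  40→63: 23 bp
  63→67: 4 bp
  67→75: 8 bp
  75→91: 16 bp
  91→115: 24 bp
  115→124: 9 bp
  124→134: 10 bp
  134→139: 5 bp
  139→151: 12 bp
  151→157: 6 bp
  157→167: 10 bp
  167→172: 5 bp
  172→182: 10 bp
  182→194: 12 bp
  194→198: 4 bp
  198→207: 9 bp
  207→215: 8 bp
  215→223: 8 bp
  223→232: 9 bp
  232→2 (wrap): 241-232+2 = 11 bp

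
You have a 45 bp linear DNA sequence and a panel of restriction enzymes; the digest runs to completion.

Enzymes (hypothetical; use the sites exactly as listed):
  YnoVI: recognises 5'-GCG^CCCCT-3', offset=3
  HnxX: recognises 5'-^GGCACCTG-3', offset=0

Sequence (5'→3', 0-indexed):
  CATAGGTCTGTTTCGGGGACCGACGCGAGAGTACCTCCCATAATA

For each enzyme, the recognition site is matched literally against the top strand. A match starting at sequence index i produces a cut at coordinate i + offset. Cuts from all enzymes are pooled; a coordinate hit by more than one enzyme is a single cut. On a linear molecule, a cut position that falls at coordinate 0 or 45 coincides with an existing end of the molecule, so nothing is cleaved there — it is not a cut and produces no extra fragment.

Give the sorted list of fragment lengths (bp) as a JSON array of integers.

[45]

Per-enzyme occurrences:
  YnoVI (GCGCCCCT, off=3): no sites
  HnxX (GGCACCTG, off=0): no sites

Pooled cuts: ∅

Fragment lengths:
  no cuts → one linear fragment of 45 bp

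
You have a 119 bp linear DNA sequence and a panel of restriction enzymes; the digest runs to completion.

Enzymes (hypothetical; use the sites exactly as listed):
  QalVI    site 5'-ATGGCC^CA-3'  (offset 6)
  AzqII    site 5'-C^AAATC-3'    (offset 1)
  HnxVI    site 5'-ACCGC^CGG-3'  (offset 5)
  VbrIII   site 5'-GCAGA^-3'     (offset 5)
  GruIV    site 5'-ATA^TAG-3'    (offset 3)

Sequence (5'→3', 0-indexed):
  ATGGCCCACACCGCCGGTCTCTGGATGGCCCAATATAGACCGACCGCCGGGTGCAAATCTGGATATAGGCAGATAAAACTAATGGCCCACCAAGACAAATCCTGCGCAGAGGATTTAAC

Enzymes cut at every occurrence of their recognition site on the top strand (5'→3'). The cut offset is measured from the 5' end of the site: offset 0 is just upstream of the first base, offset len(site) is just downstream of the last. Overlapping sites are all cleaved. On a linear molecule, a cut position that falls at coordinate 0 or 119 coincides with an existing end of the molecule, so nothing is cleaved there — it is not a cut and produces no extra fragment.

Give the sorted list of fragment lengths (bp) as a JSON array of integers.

[5,6,7,8,8,9,9,11,12,14,14,16]

Site scan:
  QalVI (ATGGCCCA, off=6): starts [0, 24, 81] → cuts [6, 30, 87]
  AzqII (CAAATC, off=1): starts [53, 95] → cuts [54, 96]
  HnxVI (ACCGCCGG, off=5): starts [9, 42] → cuts [14, 47]
  VbrIII (GCAGA, off=5): starts [68, 105] → cuts [73, 110]
  GruIV (ATATAG, off=3): starts [32, 62] → cuts [35, 65]

Pooled cuts: [6, 14, 30, 35, 47, 54, 65, 73, 87, 96, 110]

Fragments:
  [0,6): 6 bp
  [6,14): 8 bp
  [14,30): 16 bp
  [30,35): 5 bp
  [35,47): 12 bp
  [47,54): 7 bp
  [54,65): 11 bp
  [65,73): 8 bp
  [73,87): 14 bp
  [87,96): 9 bp
  [96,110): 14 bp
  [110,119): 9 bp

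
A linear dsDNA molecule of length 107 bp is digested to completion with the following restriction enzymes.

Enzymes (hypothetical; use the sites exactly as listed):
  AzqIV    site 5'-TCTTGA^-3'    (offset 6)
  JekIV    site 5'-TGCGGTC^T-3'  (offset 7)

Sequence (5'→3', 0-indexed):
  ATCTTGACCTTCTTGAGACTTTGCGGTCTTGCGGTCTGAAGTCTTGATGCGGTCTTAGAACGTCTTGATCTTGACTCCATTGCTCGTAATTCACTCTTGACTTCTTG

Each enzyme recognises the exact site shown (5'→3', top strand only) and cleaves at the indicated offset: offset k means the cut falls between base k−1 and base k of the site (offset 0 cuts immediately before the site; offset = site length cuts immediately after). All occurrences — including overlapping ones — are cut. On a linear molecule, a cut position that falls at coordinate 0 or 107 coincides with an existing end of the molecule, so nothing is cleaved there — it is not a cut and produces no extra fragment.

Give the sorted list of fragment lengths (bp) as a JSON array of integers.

[6,7,7,7,8,9,11,12,14,26]

Site scan:
  AzqIV TCTTGA/6: at [1, 10, 41, 62, 68, 94] ⇒ [7, 16, 47, 68, 74, 100]
  JekIV TGCGGTCT/7: at [21, 29, 47] ⇒ [28, 36, 54]

All cut coordinates (distinct, sorted): [7, 16, 28, 36, 47, 54, 68, 74, 100]

Fragments:
  [0,7): 7 bp
  [7,16): 9 bp
  [16,28): 12 bp
  [28,36): 8 bp
  [36,47): 11 bp
  [47,54): 7 bp
  [54,68): 14 bp
  [68,74): 6 bp
  [74,100): 26 bp
  [100,107): 7 bp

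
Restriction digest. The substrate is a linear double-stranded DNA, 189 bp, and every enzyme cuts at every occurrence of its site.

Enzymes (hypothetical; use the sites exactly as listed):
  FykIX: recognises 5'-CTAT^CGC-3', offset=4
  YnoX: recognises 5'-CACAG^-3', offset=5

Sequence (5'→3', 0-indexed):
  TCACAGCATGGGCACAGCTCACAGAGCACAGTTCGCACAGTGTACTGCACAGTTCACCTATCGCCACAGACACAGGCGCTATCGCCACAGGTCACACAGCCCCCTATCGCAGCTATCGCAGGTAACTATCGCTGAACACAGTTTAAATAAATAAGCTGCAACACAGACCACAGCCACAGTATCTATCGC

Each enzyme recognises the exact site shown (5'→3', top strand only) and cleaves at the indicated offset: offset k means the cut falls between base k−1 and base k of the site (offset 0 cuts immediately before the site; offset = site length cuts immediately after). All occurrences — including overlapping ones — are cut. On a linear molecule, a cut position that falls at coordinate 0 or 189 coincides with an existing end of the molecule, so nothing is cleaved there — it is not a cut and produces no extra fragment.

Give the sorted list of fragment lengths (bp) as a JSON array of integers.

[3,6,6,6,7,7,7,7,7,8,8,8,9,9,9,9,11,12,12,13,25]

Scan for sites:
  FykIX CTATCGC/4: at [57, 78, 103, 112, 125, 182] ⇒ [61, 82, 107, 116, 129, 186]
  YnoX CACAG/5: at [1, 12, 19, 26, 35, 47, 64, 70, 85, 94, 136, 161, 168, 174] ⇒ [6, 17, 24, 31, 40, 52, 69, 75, 90, 99, 141, 166, 173, 179]

Pooled cuts: [6, 17, 24, 31, 40, 52, 61, 69, 75, 82, 90, 99, 107, 116, 129, 141, 166, 173, 179, 186]

Fragment lengths:
  [0,6): 6 bp
  [6,17): 11 bp
  [17,24): 7 bp
  [24,31): 7 bp
  [31,40): 9 bp
  [40,52): 12 bp
  [52,61): 9 bp
  [61,69): 8 bp
  [69,75): 6 bp
  [75,82): 7 bp
  [82,90): 8 bp
  [90,99): 9 bp
  [99,107): 8 bp
  [107,116): 9 bp
  [116,129): 13 bp
  [129,141): 12 bp
  [141,166): 25 bp
  [166,173): 7 bp
  [173,179): 6 bp
  [179,186): 7 bp
  [186,189): 3 bp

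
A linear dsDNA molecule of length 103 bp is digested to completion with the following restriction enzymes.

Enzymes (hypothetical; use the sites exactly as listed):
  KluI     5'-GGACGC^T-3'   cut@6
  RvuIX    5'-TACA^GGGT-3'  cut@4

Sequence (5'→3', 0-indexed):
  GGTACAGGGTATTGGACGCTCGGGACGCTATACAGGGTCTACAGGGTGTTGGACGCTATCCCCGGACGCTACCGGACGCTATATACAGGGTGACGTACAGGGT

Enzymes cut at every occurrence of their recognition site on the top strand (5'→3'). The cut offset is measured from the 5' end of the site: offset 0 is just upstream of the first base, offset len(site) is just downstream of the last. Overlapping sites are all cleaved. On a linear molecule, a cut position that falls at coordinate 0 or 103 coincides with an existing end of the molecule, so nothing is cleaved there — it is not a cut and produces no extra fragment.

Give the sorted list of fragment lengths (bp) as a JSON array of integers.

[4,6,6,8,9,9,10,12,13,13,13]

Scan for sites:
  KluI GGACGCT/6: at [13, 22, 50, 63, 73] ⇒ [19, 28, 56, 69, 79]
  RvuIX TACAGGGT/4: at [2, 30, 39, 83, 95] ⇒ [6, 34, 43, 87, 99]

All cut coordinates (distinct, sorted): [6, 19, 28, 34, 43, 56, 69, 79, 87, 99]

Fragments:
  [0,6): 6 bp
  [6,19): 13 bp
  [19,28): 9 bp
  [28,34): 6 bp
  [34,43): 9 bp
  [43,56): 13 bp
  [56,69): 13 bp
  [69,79): 10 bp
  [79,87): 8 bp
  [87,99): 12 bp
  [99,103): 4 bp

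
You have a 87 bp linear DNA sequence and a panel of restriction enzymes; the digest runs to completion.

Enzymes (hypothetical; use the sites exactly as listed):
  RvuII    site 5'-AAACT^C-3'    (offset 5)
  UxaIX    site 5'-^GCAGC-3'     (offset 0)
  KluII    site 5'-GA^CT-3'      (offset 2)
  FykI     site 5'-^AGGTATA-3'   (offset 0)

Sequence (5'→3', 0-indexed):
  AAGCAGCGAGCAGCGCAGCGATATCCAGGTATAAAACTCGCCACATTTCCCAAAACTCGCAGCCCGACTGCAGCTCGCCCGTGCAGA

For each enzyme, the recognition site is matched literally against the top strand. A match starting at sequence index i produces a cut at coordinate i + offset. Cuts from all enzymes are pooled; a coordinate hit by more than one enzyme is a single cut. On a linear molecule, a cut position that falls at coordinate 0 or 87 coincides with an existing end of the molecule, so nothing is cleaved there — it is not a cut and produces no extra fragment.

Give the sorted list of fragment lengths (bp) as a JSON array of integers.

[1,2,2,5,7,9,12,12,18,19]

Site scan:
  RvuII AAACTC/5: at [33, 52] ⇒ [38, 57]
  UxaIX GCAGC/0: at [2, 9, 14, 58, 69] ⇒ [2, 9, 14, 58, 69]
  KluII GACT/2: at [65] ⇒ [67]
  FykI AGGTATA/0: at [26] ⇒ [26]

Pooled cuts: [2, 9, 14, 26, 38, 57, 58, 67, 69]

Fragments:
  [0,2): 2 bp
  [2,9): 7 bp
  [9,14): 5 bp
  [14,26): 12 bp
  [26,38): 12 bp
  [38,57): 19 bp
  [57,58): 1 bp
  [58,67): 9 bp
  [67,69): 2 bp
  [69,87): 18 bp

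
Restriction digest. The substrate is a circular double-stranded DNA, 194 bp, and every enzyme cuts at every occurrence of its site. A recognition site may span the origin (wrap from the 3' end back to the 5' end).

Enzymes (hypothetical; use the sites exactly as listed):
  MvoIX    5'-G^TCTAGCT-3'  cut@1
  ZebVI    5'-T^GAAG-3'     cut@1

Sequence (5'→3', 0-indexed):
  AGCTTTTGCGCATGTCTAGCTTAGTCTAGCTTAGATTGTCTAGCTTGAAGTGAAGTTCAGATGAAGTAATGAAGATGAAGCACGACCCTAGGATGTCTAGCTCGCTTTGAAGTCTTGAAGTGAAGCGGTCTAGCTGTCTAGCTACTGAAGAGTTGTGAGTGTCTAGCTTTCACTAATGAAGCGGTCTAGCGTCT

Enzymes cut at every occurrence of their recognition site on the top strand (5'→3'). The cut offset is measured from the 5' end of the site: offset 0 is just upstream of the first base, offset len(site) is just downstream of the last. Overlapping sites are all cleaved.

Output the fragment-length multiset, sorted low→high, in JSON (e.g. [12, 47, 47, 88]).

Per-enzyme occurrences:
  MvoIX GTCTAGCT/1: at [13, 23, 37, 94, 127, 135, 160, 190] ⇒ [14, 24, 38, 95, 128, 136, 161, 191]
  ZebVI TGAAG/1: at [45, 50, 61, 69, 75, 107, 115, 120, 145, 176] ⇒ [46, 51, 62, 70, 76, 108, 116, 121, 146, 177]

All cut coordinates (distinct, sorted): [14, 24, 38, 46, 51, 62, 70, 76, 95, 108, 116, 121, 128, 136, 146, 161, 177, 191]

Fragment lengths:
  14→24: 10 bp
  24→38: 14 bp
  38→46: 8 bp
  46→51: 5 bp
  51→62: 11 bp
  62→70: 8 bp
  70→76: 6 bp
  76→95: 19 bp
  95→108: 13 bp
  108→116: 8 bp
  116→121: 5 bp
  121→128: 7 bp
  128→136: 8 bp
  136→146: 10 bp
  146→161: 15 bp
  161→177: 16 bp
  177→191: 14 bp
  191→14 (wrap): 194-191+14 = 17 bp

[5,5,6,7,8,8,8,8,10,10,11,13,14,14,15,16,17,19]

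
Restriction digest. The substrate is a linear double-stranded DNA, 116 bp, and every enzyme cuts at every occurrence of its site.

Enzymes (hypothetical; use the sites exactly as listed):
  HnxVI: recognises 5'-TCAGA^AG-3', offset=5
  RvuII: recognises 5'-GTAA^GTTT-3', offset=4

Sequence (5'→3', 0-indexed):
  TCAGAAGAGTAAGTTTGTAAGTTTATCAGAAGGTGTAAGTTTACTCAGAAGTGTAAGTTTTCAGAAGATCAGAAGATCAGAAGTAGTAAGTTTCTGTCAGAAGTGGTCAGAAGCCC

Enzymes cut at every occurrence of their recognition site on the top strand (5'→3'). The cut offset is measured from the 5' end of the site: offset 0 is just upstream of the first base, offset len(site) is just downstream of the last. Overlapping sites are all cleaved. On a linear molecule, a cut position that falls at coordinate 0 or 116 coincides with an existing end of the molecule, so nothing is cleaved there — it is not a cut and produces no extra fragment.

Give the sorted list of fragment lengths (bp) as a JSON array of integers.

Per-enzyme occurrences:
  HnxVI TCAGAAG/5: at [0, 25, 44, 60, 68, 76, 96, 106] ⇒ [5, 30, 49, 65, 73, 81, 101, 111]
  RvuII GTAAGTTT/4: at [8, 16, 34, 52, 85] ⇒ [12, 20, 38, 56, 89]

Pooled cuts: [5, 12, 20, 30, 38, 49, 56, 65, 73, 81, 89, 101, 111]

Fragments:
  [0,5): 5 bp
  [5,12): 7 bp
  [12,20): 8 bp
  [20,30): 10 bp
  [30,38): 8 bp
  [38,49): 11 bp
  [49,56): 7 bp
  [56,65): 9 bp
  [65,73): 8 bp
  [73,81): 8 bp
  [81,89): 8 bp
  [89,101): 12 bp
  [101,111): 10 bp
  [111,116): 5 bp

[5,5,7,7,8,8,8,8,8,9,10,10,11,12]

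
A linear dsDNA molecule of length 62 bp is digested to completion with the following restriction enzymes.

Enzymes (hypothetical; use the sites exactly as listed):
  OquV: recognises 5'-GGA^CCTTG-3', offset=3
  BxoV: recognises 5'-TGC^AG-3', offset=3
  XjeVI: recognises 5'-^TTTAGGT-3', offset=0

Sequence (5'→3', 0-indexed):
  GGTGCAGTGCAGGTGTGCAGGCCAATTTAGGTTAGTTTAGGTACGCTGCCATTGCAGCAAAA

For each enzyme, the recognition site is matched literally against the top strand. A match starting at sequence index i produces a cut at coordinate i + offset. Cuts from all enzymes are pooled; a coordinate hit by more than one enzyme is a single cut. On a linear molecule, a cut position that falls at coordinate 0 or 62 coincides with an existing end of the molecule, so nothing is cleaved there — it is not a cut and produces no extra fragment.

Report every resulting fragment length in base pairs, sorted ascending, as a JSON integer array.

Per-enzyme occurrences:
  OquV (GGACCTTG, off=3): no sites
  BxoV (TGCAG, off=3): starts [2, 7, 15, 52] → cuts [5, 10, 18, 55]
  XjeVI (TTTAGGT, off=0): starts [25, 35] → cuts [25, 35]

All cut coordinates (distinct, sorted): [5, 10, 18, 25, 35, 55]

Fragment lengths:
  [0,5): 5 bp
  [5,10): 5 bp
  [10,18): 8 bp
  [18,25): 7 bp
  [25,35): 10 bp
  [35,55): 20 bp
  [55,62): 7 bp

[5,5,7,7,8,10,20]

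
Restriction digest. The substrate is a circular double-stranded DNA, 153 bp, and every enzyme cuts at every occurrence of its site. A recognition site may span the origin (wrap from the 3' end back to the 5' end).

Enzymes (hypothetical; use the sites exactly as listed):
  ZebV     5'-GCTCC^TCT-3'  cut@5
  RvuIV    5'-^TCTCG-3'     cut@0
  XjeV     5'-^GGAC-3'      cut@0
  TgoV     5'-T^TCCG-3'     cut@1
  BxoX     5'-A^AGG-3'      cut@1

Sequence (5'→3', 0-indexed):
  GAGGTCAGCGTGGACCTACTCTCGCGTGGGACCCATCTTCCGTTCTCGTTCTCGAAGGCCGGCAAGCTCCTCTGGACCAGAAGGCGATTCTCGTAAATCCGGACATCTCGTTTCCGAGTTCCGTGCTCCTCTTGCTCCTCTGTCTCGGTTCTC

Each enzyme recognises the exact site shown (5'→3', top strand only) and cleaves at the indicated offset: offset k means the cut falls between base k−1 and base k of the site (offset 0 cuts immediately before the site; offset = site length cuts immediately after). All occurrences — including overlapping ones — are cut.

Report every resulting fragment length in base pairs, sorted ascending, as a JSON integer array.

[3,4,5,5,6,6,7,7,7,7,8,8,9,9,10,10,12,15,15]

Site scan:
  ZebV GCTCCTCT/5: at [65, 124, 133] ⇒ [70, 129, 138]
  RvuIV TCTCG/0: at [19, 43, 49, 88, 105, 142, 149] ⇒ [19, 43, 49, 88, 105, 142, 149]
  XjeV GGAC/0: at [11, 28, 73, 100] ⇒ [11, 28, 73, 100]
  TgoV TTCCG/1: at [37, 111, 118] ⇒ [38, 112, 119]
  BxoX AAGG/1: at [54, 80] ⇒ [55, 81]

All cut coordinates (distinct, sorted): [11, 19, 28, 38, 43, 49, 55, 70, 73, 81, 88, 100, 105, 112, 119, 129, 138, 142, 149]

Fragment lengths:
  11→19: 8 bp
  19→28: 9 bp
  28→38: 10 bp
  38→43: 5 bp
  43→49: 6 bp
  49→55: 6 bp
  55→70: 15 bp
  70→73: 3 bp
  73→81: 8 bp
  81→88: 7 bp
  88→100: 12 bp
  100→105: 5 bp
  105→112: 7 bp
  112→119: 7 bp
  119→129: 10 bp
  129→138: 9 bp
  138→142: 4 bp
  142→149: 7 bp
  149→11 (wrap): 153-149+11 = 15 bp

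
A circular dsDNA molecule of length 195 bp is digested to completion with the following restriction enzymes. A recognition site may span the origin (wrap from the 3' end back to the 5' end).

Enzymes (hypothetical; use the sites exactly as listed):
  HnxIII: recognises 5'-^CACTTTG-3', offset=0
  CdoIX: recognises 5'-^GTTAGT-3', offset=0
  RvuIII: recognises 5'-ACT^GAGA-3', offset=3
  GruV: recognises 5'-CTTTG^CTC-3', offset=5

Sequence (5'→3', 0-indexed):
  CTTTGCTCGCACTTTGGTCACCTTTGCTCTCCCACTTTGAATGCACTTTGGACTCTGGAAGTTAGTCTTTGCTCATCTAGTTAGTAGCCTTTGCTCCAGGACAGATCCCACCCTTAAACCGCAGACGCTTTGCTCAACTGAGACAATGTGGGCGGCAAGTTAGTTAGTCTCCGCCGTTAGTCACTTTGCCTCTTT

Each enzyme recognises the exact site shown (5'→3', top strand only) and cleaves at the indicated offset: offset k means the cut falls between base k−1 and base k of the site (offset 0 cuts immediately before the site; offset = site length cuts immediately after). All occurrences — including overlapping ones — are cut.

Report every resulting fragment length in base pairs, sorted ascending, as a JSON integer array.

Site scan:
  HnxIII CACTTTG/0: at [9, 32, 43, 181] ⇒ [9, 32, 43, 181]
  CdoIX GTTAGT/0: at [60, 79, 158, 162, 175] ⇒ [60, 79, 158, 162, 175]
  RvuIII ACTGAGA/3: at [136] ⇒ [139]
  GruV CTTTGCTC/5: at [0, 21, 66, 88, 127] ⇒ [5, 26, 71, 93, 132]

All cut coordinates (distinct, sorted): [5, 9, 26, 32, 43, 60, 71, 79, 93, 132, 139, 158, 162, 175, 181]

Fragment lengths:
  5→9: 4 bp
  9→26: 17 bp
  26→32: 6 bp
  32→43: 11 bp
  43→60: 17 bp
  60→71: 11 bp
  71→79: 8 bp
  79→93: 14 bp
  93→132: 39 bp
  132→139: 7 bp
  139→158: 19 bp
  158→162: 4 bp
  162→175: 13 bp
  175→181: 6 bp
  181→5 (wrap): 195-181+5 = 19 bp

[4,4,6,6,7,8,11,11,13,14,17,17,19,19,39]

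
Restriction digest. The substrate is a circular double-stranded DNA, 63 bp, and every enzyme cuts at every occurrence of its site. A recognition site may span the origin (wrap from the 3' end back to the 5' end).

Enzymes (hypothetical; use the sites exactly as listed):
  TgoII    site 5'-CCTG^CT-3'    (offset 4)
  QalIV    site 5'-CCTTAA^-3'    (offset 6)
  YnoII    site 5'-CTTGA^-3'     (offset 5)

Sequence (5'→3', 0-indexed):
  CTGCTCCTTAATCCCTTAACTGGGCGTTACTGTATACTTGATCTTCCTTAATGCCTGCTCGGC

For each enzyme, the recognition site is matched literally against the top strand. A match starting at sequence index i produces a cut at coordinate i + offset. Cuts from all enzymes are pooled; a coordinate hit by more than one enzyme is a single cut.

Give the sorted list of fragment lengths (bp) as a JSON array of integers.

Per-enzyme occurrences:
  TgoII (CCTGCT, off=4): starts [53, 62] → cuts [3, 57]
  QalIV (CCTTAA, off=6): starts [5, 13, 45] → cuts [11, 19, 51]
  YnoII (CTTGA, off=5): starts [36] → cuts [41]

All cut coordinates (distinct, sorted): [3, 11, 19, 41, 51, 57]

Fragment lengths:
  3→11: 8 bp
  11→19: 8 bp
  19→41: 22 bp
  41→51: 10 bp
  51→57: 6 bp
  57→3 (wrap): 63-57+3 = 9 bp

[6,8,8,9,10,22]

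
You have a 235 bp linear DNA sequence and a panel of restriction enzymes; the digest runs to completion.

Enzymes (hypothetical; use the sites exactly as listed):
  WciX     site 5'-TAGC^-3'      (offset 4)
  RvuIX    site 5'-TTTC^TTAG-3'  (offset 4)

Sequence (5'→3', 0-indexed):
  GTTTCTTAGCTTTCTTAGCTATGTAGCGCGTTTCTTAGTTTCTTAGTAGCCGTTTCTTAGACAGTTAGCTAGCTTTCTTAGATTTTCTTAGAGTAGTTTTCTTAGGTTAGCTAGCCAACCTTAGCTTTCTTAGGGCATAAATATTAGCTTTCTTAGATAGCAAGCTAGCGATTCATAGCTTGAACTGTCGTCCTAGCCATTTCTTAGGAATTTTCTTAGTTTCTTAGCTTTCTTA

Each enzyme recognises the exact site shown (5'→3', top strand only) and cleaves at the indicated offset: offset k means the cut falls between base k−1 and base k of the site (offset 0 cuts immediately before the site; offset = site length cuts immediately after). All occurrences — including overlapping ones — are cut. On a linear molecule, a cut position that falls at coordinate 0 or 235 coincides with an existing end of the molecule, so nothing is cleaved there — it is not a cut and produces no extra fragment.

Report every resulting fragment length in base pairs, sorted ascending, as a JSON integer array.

Site scan:
  WciX TAGC/4: at [6, 15, 23, 46, 65, 69, 107, 111, 121, 144, 157, 165, 175, 193, 224] ⇒ [10, 19, 27, 50, 69, 73, 111, 115, 125, 148, 161, 169, 179, 197, 228]
  RvuIX TTTCTTAG/4: at [1, 10, 30, 38, 52, 73, 83, 97, 125, 148, 199, 211, 219] ⇒ [5, 14, 34, 42, 56, 77, 87, 101, 129, 152, 203, 215, 223]

Pooled cuts: [5, 10, 14, 19, 27, 34, 42, 50, 56, 69, 73, 77, 87, 101, 111, 115, 125, 129, 148, 152, 161, 169, 179, 197, 203, 215, 223, 228]

Fragments:
  [0,5): 5 bp
  [5,10): 5 bp
  [10,14): 4 bp
  [14,19): 5 bp
  [19,27): 8 bp
  [27,34): 7 bp
  [34,42): 8 bp
  [42,50): 8 bp
  [50,56): 6 bp
  [56,69): 13 bp
  [69,73): 4 bp
  [73,77): 4 bp
  [77,87): 10 bp
  [87,101): 14 bp
  [101,111): 10 bp
  [111,115): 4 bp
  [115,125): 10 bp
  [125,129): 4 bp
  [129,148): 19 bp
  [148,152): 4 bp
  [152,161): 9 bp
  [161,169): 8 bp
  [169,179): 10 bp
  [179,197): 18 bp
  [197,203): 6 bp
  [203,215): 12 bp
  [215,223): 8 bp
  [223,228): 5 bp
  [228,235): 7 bp

[4,4,4,4,4,4,5,5,5,5,6,6,7,7,8,8,8,8,8,9,10,10,10,10,12,13,14,18,19]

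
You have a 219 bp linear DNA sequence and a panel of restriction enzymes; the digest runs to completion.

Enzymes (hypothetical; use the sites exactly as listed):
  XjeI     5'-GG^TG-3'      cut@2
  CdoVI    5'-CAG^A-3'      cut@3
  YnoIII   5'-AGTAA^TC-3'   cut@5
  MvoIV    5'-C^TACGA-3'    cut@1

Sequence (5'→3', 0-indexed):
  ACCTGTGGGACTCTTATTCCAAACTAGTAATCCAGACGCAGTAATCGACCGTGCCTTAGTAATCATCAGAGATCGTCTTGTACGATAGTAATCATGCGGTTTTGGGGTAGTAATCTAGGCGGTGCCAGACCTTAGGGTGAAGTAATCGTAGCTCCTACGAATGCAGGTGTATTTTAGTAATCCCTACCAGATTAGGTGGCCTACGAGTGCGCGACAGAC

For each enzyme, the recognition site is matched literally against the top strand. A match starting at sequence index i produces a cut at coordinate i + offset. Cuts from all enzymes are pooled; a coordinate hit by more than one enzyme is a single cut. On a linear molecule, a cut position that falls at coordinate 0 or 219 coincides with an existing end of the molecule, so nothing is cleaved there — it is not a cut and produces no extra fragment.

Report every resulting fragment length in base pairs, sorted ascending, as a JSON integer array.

Per-enzyme occurrences:
  XjeI GGTG/2: at [120, 135, 165, 194] ⇒ [122, 137, 167, 196]
  CdoVI CAGA/3: at [32, 66, 125, 187, 214] ⇒ [35, 69, 128, 190, 217]
  YnoIII AGTAATC/5: at [25, 39, 57, 86, 108, 140, 175] ⇒ [30, 44, 62, 91, 113, 145, 180]
  MvoIV CTACGA/1: at [154, 200] ⇒ [155, 201]

All cut coordinates (distinct, sorted): [30, 35, 44, 62, 69, 91, 113, 122, 128, 137, 145, 155, 167, 180, 190, 196, 201, 217]

Fragment lengths:
  [0,30): 30 bp
  [30,35): 5 bp
  [35,44): 9 bp
  [44,62): 18 bp
  [62,69): 7 bp
  [69,91): 22 bp
  [91,113): 22 bp
  [113,122): 9 bp
  [122,128): 6 bp
  [128,137): 9 bp
  [137,145): 8 bp
  [145,155): 10 bp
  [155,167): 12 bp
  [167,180): 13 bp
  [180,190): 10 bp
  [190,196): 6 bp
  [196,201): 5 bp
  [201,217): 16 bp
  [217,219): 2 bp

[2,5,5,6,6,7,8,9,9,9,10,10,12,13,16,18,22,22,30]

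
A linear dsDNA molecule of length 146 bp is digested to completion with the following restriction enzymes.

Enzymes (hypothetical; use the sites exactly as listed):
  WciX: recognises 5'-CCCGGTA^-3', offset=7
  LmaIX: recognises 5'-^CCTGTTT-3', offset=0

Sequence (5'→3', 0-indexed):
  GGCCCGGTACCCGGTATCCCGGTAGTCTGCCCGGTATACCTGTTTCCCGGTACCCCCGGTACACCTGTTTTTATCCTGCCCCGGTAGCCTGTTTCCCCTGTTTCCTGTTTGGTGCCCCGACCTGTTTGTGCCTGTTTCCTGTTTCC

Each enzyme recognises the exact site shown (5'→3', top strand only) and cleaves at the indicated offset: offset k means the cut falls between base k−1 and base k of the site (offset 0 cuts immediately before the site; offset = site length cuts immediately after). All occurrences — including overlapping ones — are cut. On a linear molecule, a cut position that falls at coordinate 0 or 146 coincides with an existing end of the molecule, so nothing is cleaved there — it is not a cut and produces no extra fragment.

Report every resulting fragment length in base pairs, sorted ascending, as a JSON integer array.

Site scan:
  WciX CCCGGTA/7: at [2, 9, 17, 29, 45, 54, 79] ⇒ [9, 16, 24, 36, 52, 61, 86]
  LmaIX CCTGTTT/0: at [38, 63, 87, 96, 103, 120, 130, 137] ⇒ [38, 63, 87, 96, 103, 120, 130, 137]

All cut coordinates (distinct, sorted): [9, 16, 24, 36, 38, 52, 61, 63, 86, 87, 96, 103, 120, 130, 137]

Fragment lengths:
  [0,9): 9 bp
  [9,16): 7 bp
  [16,24): 8 bp
  [24,36): 12 bp
  [36,38): 2 bp
  [38,52): 14 bp
  [52,61): 9 bp
  [61,63): 2 bp
  [63,86): 23 bp
  [86,87): 1 bp
  [87,96): 9 bp
  [96,103): 7 bp
  [103,120): 17 bp
  [120,130): 10 bp
  [130,137): 7 bp
  [137,146): 9 bp

[1,2,2,7,7,7,8,9,9,9,9,10,12,14,17,23]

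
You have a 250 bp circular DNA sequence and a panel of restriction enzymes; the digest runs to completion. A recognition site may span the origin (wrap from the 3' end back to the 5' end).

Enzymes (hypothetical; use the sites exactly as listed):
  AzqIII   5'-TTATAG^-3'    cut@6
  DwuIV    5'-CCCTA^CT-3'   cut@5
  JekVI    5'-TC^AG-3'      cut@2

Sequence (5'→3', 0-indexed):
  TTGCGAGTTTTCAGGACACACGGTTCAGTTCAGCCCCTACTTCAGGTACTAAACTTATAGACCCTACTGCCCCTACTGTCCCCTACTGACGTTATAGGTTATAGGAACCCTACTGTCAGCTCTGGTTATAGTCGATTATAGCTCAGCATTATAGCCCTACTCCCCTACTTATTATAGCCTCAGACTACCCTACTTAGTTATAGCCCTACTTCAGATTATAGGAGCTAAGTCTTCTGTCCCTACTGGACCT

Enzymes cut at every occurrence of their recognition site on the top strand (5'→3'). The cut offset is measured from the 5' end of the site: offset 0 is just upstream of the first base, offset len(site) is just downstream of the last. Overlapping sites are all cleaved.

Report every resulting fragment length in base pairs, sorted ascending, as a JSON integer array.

[3,4,4,4,5,5,5,5,6,7,8,8,8,9,9,10,10,10,10,11,11,12,14,14,17,20,21]

Scan for sites:
  AzqIII TTATAG/6: at [54, 91, 98, 125, 135, 148, 171, 197, 215] ⇒ [60, 97, 104, 131, 141, 154, 177, 203, 221]
  DwuIV CCCTACT/5: at [34, 61, 70, 80, 107, 154, 162, 187, 203, 237] ⇒ [39, 66, 75, 85, 112, 159, 167, 192, 208, 242]
  JekVI TCAG/2: at [10, 24, 29, 41, 115, 142, 179, 210] ⇒ [12, 26, 31, 43, 117, 144, 181, 212]

Pooled cuts: [12, 26, 31, 39, 43, 60, 66, 75, 85, 97, 104, 112, 117, 131, 141, 144, 154, 159, 167, 177, 181, 192, 203, 208, 212, 221, 242]

Fragments:
  12→26: 14 bp
  26→31: 5 bp
  31→39: 8 bp
  39→43: 4 bp
  43→60: 17 bp
  60→66: 6 bp
  66→75: 9 bp
  75→85: 10 bp
  85→97: 12 bp
  97→104: 7 bp
  104→112: 8 bp
  112→117: 5 bp
  117→131: 14 bp
  131→141: 10 bp
  141→144: 3 bp
  144→154: 10 bp
  154→159: 5 bp
  159→167: 8 bp
  167→177: 10 bp
  177→181: 4 bp
  181→192: 11 bp
  192→203: 11 bp
  203→208: 5 bp
  208→212: 4 bp
  212→221: 9 bp
  221→242: 21 bp
  242→12 (wrap): 250-242+12 = 20 bp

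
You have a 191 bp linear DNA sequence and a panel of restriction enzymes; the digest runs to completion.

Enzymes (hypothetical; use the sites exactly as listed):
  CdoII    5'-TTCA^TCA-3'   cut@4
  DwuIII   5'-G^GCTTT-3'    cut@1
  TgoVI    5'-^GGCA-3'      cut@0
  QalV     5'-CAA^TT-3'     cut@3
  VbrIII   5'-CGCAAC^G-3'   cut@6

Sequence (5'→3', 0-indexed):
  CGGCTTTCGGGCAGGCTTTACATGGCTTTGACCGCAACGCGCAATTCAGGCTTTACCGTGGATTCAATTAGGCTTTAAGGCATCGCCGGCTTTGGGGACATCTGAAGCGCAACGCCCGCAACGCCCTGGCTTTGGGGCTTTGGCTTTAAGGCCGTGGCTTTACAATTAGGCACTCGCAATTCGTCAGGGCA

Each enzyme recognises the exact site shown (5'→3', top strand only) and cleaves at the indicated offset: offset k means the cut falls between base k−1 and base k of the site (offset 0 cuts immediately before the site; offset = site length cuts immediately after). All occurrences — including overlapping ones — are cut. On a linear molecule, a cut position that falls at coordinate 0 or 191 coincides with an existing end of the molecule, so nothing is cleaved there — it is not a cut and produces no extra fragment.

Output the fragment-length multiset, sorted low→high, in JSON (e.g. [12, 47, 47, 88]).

Site scan:
  CdoII (TTCATCA, off=4): no sites
  DwuIII GGCTTT/1: at [1, 13, 23, 48, 70, 87, 127, 135, 141, 155] ⇒ [2, 14, 24, 49, 71, 88, 128, 136, 142, 156]
  TgoVI GGCA/0: at [9, 78, 168, 187] ⇒ [9, 78, 168, 187]
  QalV CAATT/3: at [41, 64, 162, 176] ⇒ [44, 67, 165, 179]
  VbrIII CGCAACG/6: at [32, 107, 116] ⇒ [38, 113, 122]

Pooled cuts: [2, 9, 14, 24, 38, 44, 49, 67, 71, 78, 88, 113, 122, 128, 136, 142, 156, 165, 168, 179, 187]

Fragment lengths:
  [0,2): 2 bp
  [2,9): 7 bp
  [9,14): 5 bp
  [14,24): 10 bp
  [24,38): 14 bp
  [38,44): 6 bp
  [44,49): 5 bp
  [49,67): 18 bp
  [67,71): 4 bp
  [71,78): 7 bp
  [78,88): 10 bp
  [88,113): 25 bp
  [113,122): 9 bp
  [122,128): 6 bp
  [128,136): 8 bp
  [136,142): 6 bp
  [142,156): 14 bp
  [156,165): 9 bp
  [165,168): 3 bp
  [168,179): 11 bp
  [179,187): 8 bp
  [187,191): 4 bp

[2,3,4,4,5,5,6,6,6,7,7,8,8,9,9,10,10,11,14,14,18,25]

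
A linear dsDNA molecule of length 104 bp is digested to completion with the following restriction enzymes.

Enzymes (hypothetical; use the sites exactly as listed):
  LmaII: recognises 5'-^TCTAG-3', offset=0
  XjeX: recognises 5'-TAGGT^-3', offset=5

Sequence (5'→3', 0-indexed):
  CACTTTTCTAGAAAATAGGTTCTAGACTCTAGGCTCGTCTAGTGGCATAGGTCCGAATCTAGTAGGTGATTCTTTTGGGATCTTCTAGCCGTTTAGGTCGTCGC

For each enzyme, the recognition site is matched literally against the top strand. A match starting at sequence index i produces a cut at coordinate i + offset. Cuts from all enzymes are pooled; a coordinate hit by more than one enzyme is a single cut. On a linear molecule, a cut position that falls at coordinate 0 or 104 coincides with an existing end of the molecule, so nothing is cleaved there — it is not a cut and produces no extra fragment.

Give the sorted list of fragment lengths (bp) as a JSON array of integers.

[5,6,6,7,10,10,14,15,15,16]

Per-enzyme occurrences:
  LmaII TCTAG/0: at [6, 20, 27, 37, 57, 83] ⇒ [6, 20, 27, 37, 57, 83]
  XjeX TAGGT/5: at [15, 47, 62, 93] ⇒ [20, 52, 67, 98]

Pooled cuts: [6, 20, 27, 37, 52, 57, 67, 83, 98]

Fragment lengths:
  [0,6): 6 bp
  [6,20): 14 bp
  [20,27): 7 bp
  [27,37): 10 bp
  [37,52): 15 bp
  [52,57): 5 bp
  [57,67): 10 bp
  [67,83): 16 bp
  [83,98): 15 bp
  [98,104): 6 bp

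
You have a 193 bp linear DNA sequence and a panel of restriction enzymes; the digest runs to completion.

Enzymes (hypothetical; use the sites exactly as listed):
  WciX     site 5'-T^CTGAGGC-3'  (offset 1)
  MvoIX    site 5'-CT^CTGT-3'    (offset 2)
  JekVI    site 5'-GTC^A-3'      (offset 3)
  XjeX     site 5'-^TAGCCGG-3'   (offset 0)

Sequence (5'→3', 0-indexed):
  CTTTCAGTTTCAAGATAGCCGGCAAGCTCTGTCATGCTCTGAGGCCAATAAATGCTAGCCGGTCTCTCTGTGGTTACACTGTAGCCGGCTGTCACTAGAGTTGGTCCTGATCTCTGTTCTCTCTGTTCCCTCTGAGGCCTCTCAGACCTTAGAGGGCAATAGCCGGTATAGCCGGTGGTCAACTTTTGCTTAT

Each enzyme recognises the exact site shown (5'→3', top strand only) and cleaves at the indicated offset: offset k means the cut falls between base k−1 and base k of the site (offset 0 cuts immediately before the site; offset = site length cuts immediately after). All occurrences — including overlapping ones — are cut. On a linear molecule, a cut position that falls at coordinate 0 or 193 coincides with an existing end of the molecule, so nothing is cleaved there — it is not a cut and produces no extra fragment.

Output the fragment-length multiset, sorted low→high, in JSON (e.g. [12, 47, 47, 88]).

[5,5,9,9,9,12,12,12,13,13,14,15,17,20,28]

Scan for sites:
  WciX (TCTGAGGC, off=1): starts [37, 130] → cuts [38, 131]
  MvoIX (CTCTGT, off=2): starts [26, 65, 111, 120] → cuts [28, 67, 113, 122]
  JekVI (GTCA, off=3): starts [30, 90, 177] → cuts [33, 93, 180]
  XjeX (TAGCCGG, off=0): starts [15, 55, 81, 159, 168] → cuts [15, 55, 81, 159, 168]

Pooled cuts: [15, 28, 33, 38, 55, 67, 81, 93, 113, 122, 131, 159, 168, 180]

Fragments:
  [0,15): 15 bp
  [15,28): 13 bp
  [28,33): 5 bp
  [33,38): 5 bp
  [38,55): 17 bp
  [55,67): 12 bp
  [67,81): 14 bp
  [81,93): 12 bp
  [93,113): 20 bp
  [113,122): 9 bp
  [122,131): 9 bp
  [131,159): 28 bp
  [159,168): 9 bp
  [168,180): 12 bp
  [180,193): 13 bp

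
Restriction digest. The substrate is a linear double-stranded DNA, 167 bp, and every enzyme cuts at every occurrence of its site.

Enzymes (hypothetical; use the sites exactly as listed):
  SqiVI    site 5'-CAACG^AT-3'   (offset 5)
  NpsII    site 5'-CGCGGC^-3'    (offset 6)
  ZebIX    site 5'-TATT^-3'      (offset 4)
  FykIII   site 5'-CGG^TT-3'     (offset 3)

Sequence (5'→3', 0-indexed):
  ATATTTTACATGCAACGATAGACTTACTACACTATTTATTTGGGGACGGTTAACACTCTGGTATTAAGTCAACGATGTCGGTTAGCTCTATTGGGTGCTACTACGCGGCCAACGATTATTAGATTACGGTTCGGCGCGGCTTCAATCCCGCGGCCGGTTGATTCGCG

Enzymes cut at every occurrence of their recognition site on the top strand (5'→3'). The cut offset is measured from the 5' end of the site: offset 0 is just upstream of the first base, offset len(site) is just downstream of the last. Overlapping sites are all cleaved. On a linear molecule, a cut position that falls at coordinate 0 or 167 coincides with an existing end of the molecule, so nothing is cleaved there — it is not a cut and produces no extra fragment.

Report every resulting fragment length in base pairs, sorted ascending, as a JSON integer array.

[3,4,5,5,6,7,9,9,9,10,11,11,12,14,16,17,19]

Per-enzyme occurrences:
  SqiVI (CAACGAT, off=5): starts [12, 69, 109] → cuts [17, 74, 114]
  NpsII (CGCGGC, off=6): starts [103, 134, 148] → cuts [109, 140, 154]
  ZebIX (TATT, off=4): starts [1, 32, 36, 61, 88, 116] → cuts [5, 36, 40, 65, 92, 120]
  FykIII (CGGTT, off=3): starts [46, 78, 126, 154] → cuts [49, 81, 129, 157]

All cut coordinates (distinct, sorted): [5, 17, 36, 40, 49, 65, 74, 81, 92, 109, 114, 120, 129, 140, 154, 157]

Fragments:
  [0,5): 5 bp
  [5,17): 12 bp
  [17,36): 19 bp
  [36,40): 4 bp
  [40,49): 9 bp
  [49,65): 16 bp
  [65,74): 9 bp
  [74,81): 7 bp
  [81,92): 11 bp
  [92,109): 17 bp
  [109,114): 5 bp
  [114,120): 6 bp
  [120,129): 9 bp
  [129,140): 11 bp
  [140,154): 14 bp
  [154,157): 3 bp
  [157,167): 10 bp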